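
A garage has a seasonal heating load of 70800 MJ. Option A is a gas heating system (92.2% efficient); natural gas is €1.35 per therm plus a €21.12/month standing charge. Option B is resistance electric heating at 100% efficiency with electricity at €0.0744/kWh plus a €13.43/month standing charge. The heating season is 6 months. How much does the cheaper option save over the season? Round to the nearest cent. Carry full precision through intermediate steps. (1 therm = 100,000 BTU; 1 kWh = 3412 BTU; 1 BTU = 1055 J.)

Heat load = 70800 MJ = 70,800,000,000 J / 1055 = 67,109,005 BTU
Gas: input = 67,109,005 / 0.922 = 72,786,339 BTU = 727.9 therm → 727.9 × €1.35 = €982.62; + 6 × €21.12 standing = €1,109.34
Electric: 67,109,005 BTU / 3412 = 19,670 kWh → × €0.0744 = €1,463.34; + 6 × €13.43 standing = €1,543.92
Difference = |€1,109.34 − €1,543.92| = €434.58

€434.58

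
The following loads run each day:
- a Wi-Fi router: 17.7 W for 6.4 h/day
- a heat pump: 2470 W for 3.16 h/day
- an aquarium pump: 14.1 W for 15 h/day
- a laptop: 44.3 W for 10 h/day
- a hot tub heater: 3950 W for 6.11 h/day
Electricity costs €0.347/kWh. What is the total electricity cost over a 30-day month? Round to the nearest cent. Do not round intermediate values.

Wi-Fi router: 17.7 W × 6.4 h × 30 d = 3,398 Wh = 3.398 kWh
heat pump: 2470 W × 3.16 h × 30 d = 234,156 Wh = 234.2 kWh
aquarium pump: 14.1 W × 15 h × 30 d = 6,345 Wh = 6.345 kWh
laptop: 44.3 W × 10 h × 30 d = 13,290 Wh = 13.29 kWh
hot tub heater: 3950 W × 6.11 h × 30 d = 724,035 Wh = 724 kWh
Total energy = 3.398 + 234.2 + 6.345 + 13.29 + 724 = 981.2 kWh
Cost = 981.2 kWh × €0.347 = €340.48

€340.48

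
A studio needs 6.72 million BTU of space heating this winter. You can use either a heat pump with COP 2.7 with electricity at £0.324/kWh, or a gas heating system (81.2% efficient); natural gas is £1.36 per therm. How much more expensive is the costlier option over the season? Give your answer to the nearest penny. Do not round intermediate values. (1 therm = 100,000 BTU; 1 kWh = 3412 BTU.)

Heat load = 6.72 × 10⁶ BTU = 6,720,000 BTU
Gas: input = 6,720,000 / 0.812 = 8,275,862 BTU = 82.76 therm → 82.76 × £1.36 = £112.55
Heat pump: 6,720,000 BTU / 3412 = 1,970 kWh heat; / 2.7 = 729.5 kWh in → × £0.324 = £236.34
Difference = |£112.55 − £236.34| = £123.79

£123.79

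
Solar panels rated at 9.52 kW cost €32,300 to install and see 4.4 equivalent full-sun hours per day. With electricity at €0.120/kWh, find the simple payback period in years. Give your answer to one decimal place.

Daily generation = 9.52 kW × 4.4 h = 41.89 kWh
Annual generation = 41.89 × 365 = 15289 kWh
Annual savings = 15289 × €0.120 = €1,834.69
Payback = €32,300 / €1,834.69 = 17.6 years

17.6 years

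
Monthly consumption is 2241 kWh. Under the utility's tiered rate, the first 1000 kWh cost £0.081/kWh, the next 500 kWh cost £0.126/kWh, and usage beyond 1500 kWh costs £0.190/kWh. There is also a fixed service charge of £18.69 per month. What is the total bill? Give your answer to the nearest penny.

£303.48

First 1000 kWh × £0.081 = £81.00
Next 500 kWh × £0.126 = £63.00
Remaining 741 kWh × £0.190 = £140.79
Energy charge = £284.79; + service £18.69 = £303.48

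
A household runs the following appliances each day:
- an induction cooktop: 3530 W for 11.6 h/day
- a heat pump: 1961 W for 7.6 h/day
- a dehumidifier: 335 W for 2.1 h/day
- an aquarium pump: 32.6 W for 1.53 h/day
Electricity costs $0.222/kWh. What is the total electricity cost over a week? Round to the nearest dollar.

$88

induction cooktop: 3530 W × 11.6 h × 7 d = 286,636 Wh = 286.6 kWh
heat pump: 1961 W × 7.6 h × 7 d = 104,325 Wh = 104.3 kWh
dehumidifier: 335 W × 2.1 h × 7 d = 4,924 Wh = 4.925 kWh
aquarium pump: 32.6 W × 1.53 h × 7 d = 349 Wh = 0.3491 kWh
Total energy = 286.6 + 104.3 + 4.925 + 0.3491 = 396.2 kWh
Cost = 396.2 kWh × $0.222 = $87.96 ≈ $88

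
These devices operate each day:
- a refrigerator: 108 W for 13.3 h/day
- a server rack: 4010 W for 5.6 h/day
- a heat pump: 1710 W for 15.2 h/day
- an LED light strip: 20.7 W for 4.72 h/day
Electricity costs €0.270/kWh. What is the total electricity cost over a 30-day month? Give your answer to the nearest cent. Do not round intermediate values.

€404.86

refrigerator: 108 W × 13.3 h × 30 d = 43,092 Wh = 43.09 kWh
server rack: 4010 W × 5.6 h × 30 d = 673,680 Wh = 673.7 kWh
heat pump: 1710 W × 15.2 h × 30 d = 779,760 Wh = 779.8 kWh
LED light strip: 20.7 W × 4.72 h × 30 d = 2,931 Wh = 2.931 kWh
Total energy = 43.09 + 673.7 + 779.8 + 2.931 = 1,499 kWh
Cost = 1,499 kWh × €0.270 = €404.86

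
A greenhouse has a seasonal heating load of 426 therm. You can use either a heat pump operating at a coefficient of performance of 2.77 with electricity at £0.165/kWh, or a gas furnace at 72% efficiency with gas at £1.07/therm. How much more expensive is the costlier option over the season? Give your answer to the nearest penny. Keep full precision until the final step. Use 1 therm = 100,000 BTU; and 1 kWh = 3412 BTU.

£110.63

Heat load = 426 therm × 100,000 = 42,600,000 BTU
Gas: input = 42,600,000 / 0.72 = 59,166,667 BTU = 591.7 therm → 591.7 × £1.07 = £633.08
Heat pump: 42,600,000 BTU / 3412 = 12,490 kWh heat; / 2.77 = 4,507 kWh in → × £0.165 = £743.71
Difference = |£633.08 − £743.71| = £110.63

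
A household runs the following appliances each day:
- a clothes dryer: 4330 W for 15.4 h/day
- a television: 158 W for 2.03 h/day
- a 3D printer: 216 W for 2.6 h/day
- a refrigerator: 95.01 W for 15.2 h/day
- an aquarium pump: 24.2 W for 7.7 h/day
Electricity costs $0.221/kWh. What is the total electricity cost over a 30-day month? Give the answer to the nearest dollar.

clothes dryer: 4330 W × 15.4 h × 30 d = 2,000,460 Wh = 2,000 kWh
television: 158 W × 2.03 h × 30 d = 9,622 Wh = 9.622 kWh
3D printer: 216 W × 2.6 h × 30 d = 16,848 Wh = 16.85 kWh
refrigerator: 95.01 W × 15.2 h × 30 d = 43,325 Wh = 43.32 kWh
aquarium pump: 24.2 W × 7.7 h × 30 d = 5,590 Wh = 5.59 kWh
Total energy = 2,000 + 9.622 + 16.85 + 43.32 + 5.59 = 2,076 kWh
Cost = 2,076 kWh × $0.221 = $458.76 ≈ $459

$459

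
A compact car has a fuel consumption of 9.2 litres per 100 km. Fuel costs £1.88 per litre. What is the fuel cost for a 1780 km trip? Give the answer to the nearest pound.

£308

Fuel = 9.2 L/100 km × 1780 km / 100 = 163.8 L
Cost = 163.8 L × £1.88/L = £307.87 ≈ £308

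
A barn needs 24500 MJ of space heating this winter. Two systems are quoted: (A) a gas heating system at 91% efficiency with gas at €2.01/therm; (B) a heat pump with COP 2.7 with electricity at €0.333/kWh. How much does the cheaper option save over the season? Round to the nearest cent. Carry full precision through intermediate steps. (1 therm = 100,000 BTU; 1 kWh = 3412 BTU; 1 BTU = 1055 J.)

Heat load = 24500 MJ = 24,500,000,000 J / 1055 = 23,222,749 BTU
Gas: input = 23,222,749 / 0.910 = 25,519,504 BTU = 255.2 therm → 255.2 × €2.01 = €512.94
Heat pump: 23,222,749 BTU / 3412 = 6,806 kWh heat; / 2.7 = 2,521 kWh in → × €0.333 = €839.43
Difference = |€512.94 − €839.43| = €326.49

€326.49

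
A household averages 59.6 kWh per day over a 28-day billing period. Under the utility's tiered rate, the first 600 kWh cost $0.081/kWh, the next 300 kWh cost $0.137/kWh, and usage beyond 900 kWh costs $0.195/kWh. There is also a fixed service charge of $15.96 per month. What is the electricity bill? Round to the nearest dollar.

Usage = 59.6 kWh/day × 28 days = 1668.8 kWh
First 600 kWh × $0.081 = $48.60
Next 300 kWh × $0.137 = $41.10
Remaining 768.8 kWh × $0.195 = $149.92
Energy charge = $239.62; + service $15.96 = $255.58 ≈ $256

$256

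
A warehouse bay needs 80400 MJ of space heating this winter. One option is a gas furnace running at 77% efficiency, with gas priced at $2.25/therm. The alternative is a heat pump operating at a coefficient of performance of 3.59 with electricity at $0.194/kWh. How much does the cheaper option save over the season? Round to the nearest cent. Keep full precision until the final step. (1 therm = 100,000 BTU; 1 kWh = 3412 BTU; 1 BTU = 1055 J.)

$1019.89

Heat load = 80400 MJ = 80,400,000,000 J / 1055 = 76,208,531 BTU
Gas: input = 76,208,531 / 0.77 = 98,972,118 BTU = 989.7 therm → 989.7 × $2.25 = $2,226.87
Heat pump: 76,208,531 BTU / 3412 = 22,340 kWh heat; / 3.59 = 6,222 kWh in → × $0.194 = $1,206.98
Difference = |$2,226.87 − $1,206.98| = $1,019.89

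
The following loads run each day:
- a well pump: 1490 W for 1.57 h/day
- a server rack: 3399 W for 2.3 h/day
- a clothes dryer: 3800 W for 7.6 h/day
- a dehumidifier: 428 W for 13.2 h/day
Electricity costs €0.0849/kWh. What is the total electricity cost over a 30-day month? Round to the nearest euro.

well pump: 1490 W × 1.57 h × 30 d = 70,179 Wh = 70.18 kWh
server rack: 3399 W × 2.3 h × 30 d = 234,531 Wh = 234.5 kWh
clothes dryer: 3800 W × 7.6 h × 30 d = 866,400 Wh = 866.4 kWh
dehumidifier: 428 W × 13.2 h × 30 d = 169,488 Wh = 169.5 kWh
Total energy = 70.18 + 234.5 + 866.4 + 169.5 = 1,341 kWh
Cost = 1,341 kWh × €0.0849 = €113.82 ≈ €114

€114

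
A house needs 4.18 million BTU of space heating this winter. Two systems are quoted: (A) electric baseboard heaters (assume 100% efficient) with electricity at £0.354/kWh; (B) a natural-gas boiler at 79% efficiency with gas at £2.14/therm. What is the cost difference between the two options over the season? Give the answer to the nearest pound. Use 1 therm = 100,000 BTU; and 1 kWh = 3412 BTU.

Heat load = 4.18 × 10⁶ BTU = 4,180,000 BTU
Gas: input = 4,180,000 / 0.79 = 5,291,139 BTU = 52.91 therm → 52.91 × £2.14 = £113.23
Electric: 4,180,000 BTU / 3412 = 1,225 kWh → × £0.354 = £433.68
Difference = |£113.23 − £433.68| = £320.45 ≈ £320

£320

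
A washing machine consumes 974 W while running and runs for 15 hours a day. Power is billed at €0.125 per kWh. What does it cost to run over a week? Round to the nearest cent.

Energy = 974 W × 15 h/day × 7 days = 102,270 Wh = 102.3 kWh
Cost = 102.3 kWh × €0.125/kWh = €12.78

€12.78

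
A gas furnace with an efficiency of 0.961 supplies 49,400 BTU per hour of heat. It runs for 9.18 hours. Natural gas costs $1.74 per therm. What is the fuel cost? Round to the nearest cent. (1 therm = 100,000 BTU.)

$8.21

Heat delivered = 49,400 BTU/h × 9.18 h = 453,492 BTU
Gas input = 453,492 / 0.961 = 471,896 BTU
= 471,896 / 100,000 = 4.719 therm
Cost = 4.719 × $1.74/therm = $8.21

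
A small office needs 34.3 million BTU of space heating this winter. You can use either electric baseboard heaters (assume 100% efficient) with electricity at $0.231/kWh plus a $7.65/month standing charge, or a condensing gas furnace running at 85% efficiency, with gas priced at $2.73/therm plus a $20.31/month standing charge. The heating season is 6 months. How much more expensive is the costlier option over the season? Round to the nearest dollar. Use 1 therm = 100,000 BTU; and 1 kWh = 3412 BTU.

$1145

Heat load = 34.3 × 10⁶ BTU = 34,300,000 BTU
Gas: input = 34,300,000 / 0.85 = 40,352,941 BTU = 403.5 therm → 403.5 × $2.73 = $1,101.64; + 6 × $20.31 standing = $1,223.50
Electric: 34,300,000 BTU / 3412 = 10,050 kWh → × $0.231 = $2,322.19; + 6 × $7.65 standing = $2,368.09
Difference = |$1,223.50 − $2,368.09| = $1,144.59 ≈ $1145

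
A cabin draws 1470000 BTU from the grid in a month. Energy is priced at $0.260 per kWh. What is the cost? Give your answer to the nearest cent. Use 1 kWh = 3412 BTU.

$112.02

1470000 BTU × (0.00029308 kWh/BTU) = 430.8 kWh
Cost = 430.8 kWh × $0.260/kWh = $112.02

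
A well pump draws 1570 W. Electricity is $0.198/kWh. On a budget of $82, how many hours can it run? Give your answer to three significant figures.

264 h

Energy budget = $82 / $0.198 per kWh = 414.1 kWh = 414,141 Wh
Runtime = 414,141 Wh / 1570 W = 263.8 h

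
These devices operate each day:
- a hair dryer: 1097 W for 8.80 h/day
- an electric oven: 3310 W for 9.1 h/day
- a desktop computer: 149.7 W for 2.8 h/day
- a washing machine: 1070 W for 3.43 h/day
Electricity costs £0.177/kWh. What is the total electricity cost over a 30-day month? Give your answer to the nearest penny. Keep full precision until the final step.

hair dryer: 1097 W × 8.80 h × 30 d = 289,608 Wh = 289.6 kWh
electric oven: 3310 W × 9.1 h × 30 d = 903,630 Wh = 903.6 kWh
desktop computer: 149.7 W × 2.8 h × 30 d = 12,575 Wh = 12.57 kWh
washing machine: 1070 W × 3.43 h × 30 d = 110,103 Wh = 110.1 kWh
Total energy = 289.6 + 903.6 + 12.57 + 110.1 = 1,316 kWh
Cost = 1,316 kWh × £0.177 = £232.92

£232.92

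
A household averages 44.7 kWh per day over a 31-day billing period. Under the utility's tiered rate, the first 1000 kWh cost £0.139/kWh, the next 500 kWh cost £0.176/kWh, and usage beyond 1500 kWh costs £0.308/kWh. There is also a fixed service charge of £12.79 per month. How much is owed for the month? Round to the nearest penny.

£219.67

Usage = 44.7 kWh/day × 31 days = 1385.7 kWh
First 1000 kWh × £0.139 = £139.00
Next 385.7 kWh × £0.176 = £67.88
Remaining tier: 0 kWh (not reached)
Energy charge = £206.88; + service £12.79 = £219.67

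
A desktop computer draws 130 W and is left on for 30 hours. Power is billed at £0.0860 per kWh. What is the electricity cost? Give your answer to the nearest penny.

£0.34

Energy = 130 W × 30 h = 3,900 Wh = 3.9 kWh
Cost = 3.9 kWh × £0.0860/kWh = £0.34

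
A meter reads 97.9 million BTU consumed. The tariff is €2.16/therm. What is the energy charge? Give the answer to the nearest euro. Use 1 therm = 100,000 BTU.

97.9 million BTU × (10 therm/million BTU) = 979 therm
Cost = 979 therm × €2.16/therm = €2,114.64 ≈ €2115

€2115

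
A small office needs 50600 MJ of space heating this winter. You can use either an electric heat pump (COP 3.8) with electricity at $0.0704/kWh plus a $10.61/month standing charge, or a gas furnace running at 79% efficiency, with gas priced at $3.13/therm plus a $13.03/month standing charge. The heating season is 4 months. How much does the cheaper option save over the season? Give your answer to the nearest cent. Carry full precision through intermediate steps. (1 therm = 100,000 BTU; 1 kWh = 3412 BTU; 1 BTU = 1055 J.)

$1649.53

Heat load = 50600 MJ = 50,600,000,000 J / 1055 = 47,962,085 BTU
Gas: input = 47,962,085 / 0.79 = 60,711,500 BTU = 607.1 therm → 607.1 × $3.13 = $1,900.27; + 4 × $13.03 standing = $1,952.39
Heat pump: 47,962,085 BTU / 3412 = 14,060 kWh heat; / 3.8 = 3,699 kWh in → × $0.0704 = $260.42; + 4 × $10.61 standing = $302.86
Difference = |$1,952.39 − $302.86| = $1,649.53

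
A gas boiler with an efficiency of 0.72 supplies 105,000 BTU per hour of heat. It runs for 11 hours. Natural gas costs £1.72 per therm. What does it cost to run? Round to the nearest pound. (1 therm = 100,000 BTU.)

£28

Heat delivered = 105,000 BTU/h × 11 h = 1,155,000 BTU
Gas input = 1,155,000 / 0.72 = 1,604,167 BTU
= 1,604,167 / 100,000 = 16.04 therm
Cost = 16.04 × £1.72/therm = £27.59 ≈ £28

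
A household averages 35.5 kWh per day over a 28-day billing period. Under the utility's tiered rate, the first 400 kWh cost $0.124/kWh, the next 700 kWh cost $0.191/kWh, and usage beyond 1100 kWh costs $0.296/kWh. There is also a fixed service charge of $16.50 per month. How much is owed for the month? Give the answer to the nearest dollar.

$180

Usage = 35.5 kWh/day × 28 days = 994 kWh
First 400 kWh × $0.124 = $49.60
Next 594 kWh × $0.191 = $113.45
Remaining tier: 0 kWh (not reached)
Energy charge = $163.05; + service $16.50 = $179.55 ≈ $180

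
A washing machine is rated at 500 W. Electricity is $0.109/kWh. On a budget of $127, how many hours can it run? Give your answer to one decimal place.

Energy budget = $127 / $0.109 per kWh = 1,165 kWh = 1,165,138 Wh
Runtime = 1,165,138 Wh / 500 W = 2,330 h

2330.3 h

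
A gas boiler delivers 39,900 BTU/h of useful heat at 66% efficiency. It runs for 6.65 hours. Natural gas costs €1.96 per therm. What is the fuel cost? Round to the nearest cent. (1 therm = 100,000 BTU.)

€7.88

Heat delivered = 39,900 BTU/h × 6.65 h = 265,335 BTU
Gas input = 265,335 / 0.66 = 402,023 BTU
= 402,023 / 100,000 = 4.02 therm
Cost = 4.02 × €1.96/therm = €7.88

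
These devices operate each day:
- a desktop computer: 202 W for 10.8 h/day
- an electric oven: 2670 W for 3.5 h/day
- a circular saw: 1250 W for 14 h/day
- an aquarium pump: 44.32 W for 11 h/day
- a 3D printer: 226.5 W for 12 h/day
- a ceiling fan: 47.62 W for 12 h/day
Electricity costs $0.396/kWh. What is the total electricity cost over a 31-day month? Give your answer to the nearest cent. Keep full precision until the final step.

$402.70

desktop computer: 202 W × 10.8 h × 31 d = 67,630 Wh = 67.63 kWh
electric oven: 2670 W × 3.5 h × 31 d = 289,695 Wh = 289.7 kWh
circular saw: 1250 W × 14 h × 31 d = 542,500 Wh = 542.5 kWh
aquarium pump: 44.32 W × 11 h × 31 d = 15,113 Wh = 15.11 kWh
3D printer: 226.5 W × 12 h × 31 d = 84,258 Wh = 84.26 kWh
ceiling fan: 47.62 W × 12 h × 31 d = 17,715 Wh = 17.71 kWh
Total energy = 67.63 + 289.7 + 542.5 + 15.11 + 84.26 + 17.71 = 1,017 kWh
Cost = 1,017 kWh × $0.396 = $402.70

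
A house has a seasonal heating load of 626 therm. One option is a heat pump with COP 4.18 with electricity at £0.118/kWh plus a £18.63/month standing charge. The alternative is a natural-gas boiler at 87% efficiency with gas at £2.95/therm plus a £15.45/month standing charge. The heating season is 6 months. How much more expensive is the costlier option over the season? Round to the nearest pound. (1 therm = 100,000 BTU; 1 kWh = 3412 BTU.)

Heat load = 626 therm × 100,000 = 62,600,000 BTU
Gas: input = 62,600,000 / 0.87 = 71,954,023 BTU = 719.5 therm → 719.5 × £2.95 = £2,122.64; + 6 × £15.45 standing = £2,215.34
Heat pump: 62,600,000 BTU / 3412 = 18,350 kWh heat; / 4.18 = 4,389 kWh in → × £0.118 = £517.93; + 6 × £18.63 standing = £629.71
Difference = |£2,215.34 − £629.71| = £1,585.63 ≈ £1586

£1586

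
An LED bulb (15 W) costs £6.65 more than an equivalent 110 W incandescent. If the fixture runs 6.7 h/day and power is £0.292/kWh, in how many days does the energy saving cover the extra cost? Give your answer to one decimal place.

35.8 days

Power saved = 110 − 15 = 95 W
Daily energy saved = 95 W × 6.7 h = 636.5 Wh = 0.6365 kWh
Daily savings = 0.6365 × £0.292 = £0.1859
Payback = £6.65 / £0.1859 per day = 35.78 days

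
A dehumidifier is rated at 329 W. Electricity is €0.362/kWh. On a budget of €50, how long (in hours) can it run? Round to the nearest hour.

Energy budget = €50 / €0.362 per kWh = 138.1 kWh = 138,122 Wh
Runtime = 138,122 Wh / 329 W = 419.8 h

420 h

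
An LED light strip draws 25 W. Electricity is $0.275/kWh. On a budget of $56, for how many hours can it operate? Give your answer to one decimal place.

Energy budget = $56 / $0.275 per kWh = 203.6 kWh = 203,636 Wh
Runtime = 203,636 Wh / 25 W = 8,145 h

8145.5 h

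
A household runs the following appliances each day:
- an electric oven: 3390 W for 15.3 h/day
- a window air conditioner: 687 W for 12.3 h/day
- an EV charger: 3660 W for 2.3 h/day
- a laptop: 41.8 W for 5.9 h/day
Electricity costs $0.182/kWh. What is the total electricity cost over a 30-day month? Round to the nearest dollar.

electric oven: 3390 W × 15.3 h × 30 d = 1,556,010 Wh = 1,556 kWh
window air conditioner: 687 W × 12.3 h × 30 d = 253,503 Wh = 253.5 kWh
EV charger: 3660 W × 2.3 h × 30 d = 252,540 Wh = 252.5 kWh
laptop: 41.8 W × 5.9 h × 30 d = 7,399 Wh = 7.399 kWh
Total energy = 1,556 + 253.5 + 252.5 + 7.399 = 2,069 kWh
Cost = 2,069 kWh × $0.182 = $376.64 ≈ $377

$377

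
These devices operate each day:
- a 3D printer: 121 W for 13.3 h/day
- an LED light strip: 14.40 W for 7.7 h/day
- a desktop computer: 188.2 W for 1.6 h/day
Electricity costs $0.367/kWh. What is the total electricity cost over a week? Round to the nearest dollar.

3D printer: 121 W × 13.3 h × 7 d = 11,265 Wh = 11.27 kWh
LED light strip: 14.40 W × 7.7 h × 7 d = 776 Wh = 0.7762 kWh
desktop computer: 188.2 W × 1.6 h × 7 d = 2,108 Wh = 2.108 kWh
Total energy = 11.27 + 0.7762 + 2.108 = 14.15 kWh
Cost = 14.15 kWh × $0.367 = $5.19 ≈ $5

$5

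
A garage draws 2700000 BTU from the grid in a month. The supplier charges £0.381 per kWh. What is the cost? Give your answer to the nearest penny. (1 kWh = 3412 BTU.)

£301.49

2700000 BTU × (0.00029308 kWh/BTU) = 791.3 kWh
Cost = 791.3 kWh × £0.381/kWh = £301.49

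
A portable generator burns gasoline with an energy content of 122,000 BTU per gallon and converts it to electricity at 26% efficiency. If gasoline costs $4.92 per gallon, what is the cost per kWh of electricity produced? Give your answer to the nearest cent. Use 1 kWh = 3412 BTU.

Electrical output per gallon = 122,000 BTU × 0.26 / 3412 BTU/kWh = 9.297 kWh
Cost per kWh = $4.92 / 9.297 kWh = $0.529

$0.53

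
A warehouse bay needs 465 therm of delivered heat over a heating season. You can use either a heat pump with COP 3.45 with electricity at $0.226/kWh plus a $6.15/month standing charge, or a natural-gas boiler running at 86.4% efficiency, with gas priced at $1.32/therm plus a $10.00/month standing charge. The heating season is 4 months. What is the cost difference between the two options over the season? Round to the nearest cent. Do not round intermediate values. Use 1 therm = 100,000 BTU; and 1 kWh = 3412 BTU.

$166.94

Heat load = 465 therm × 100,000 = 46,500,000 BTU
Gas: input = 46,500,000 / 0.864 = 53,819,444 BTU = 538.2 therm → 538.2 × $1.32 = $710.42; + 4 × $10.00 standing = $750.42
Heat pump: 46,500,000 BTU / 3412 = 13,630 kWh heat; / 3.45 = 3,950 kWh in → × $0.226 = $892.76; + 4 × $6.15 standing = $917.36
Difference = |$750.42 − $917.36| = $166.94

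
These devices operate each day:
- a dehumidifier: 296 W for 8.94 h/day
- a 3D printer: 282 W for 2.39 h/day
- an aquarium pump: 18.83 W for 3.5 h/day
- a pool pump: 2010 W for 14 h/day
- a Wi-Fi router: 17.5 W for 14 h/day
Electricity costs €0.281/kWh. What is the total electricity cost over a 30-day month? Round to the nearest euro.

€268

dehumidifier: 296 W × 8.94 h × 30 d = 79,387 Wh = 79.39 kWh
3D printer: 282 W × 2.39 h × 30 d = 20,219 Wh = 20.22 kWh
aquarium pump: 18.83 W × 3.5 h × 30 d = 1,977 Wh = 1.977 kWh
pool pump: 2010 W × 14 h × 30 d = 844,200 Wh = 844.2 kWh
Wi-Fi router: 17.5 W × 14 h × 30 d = 7,350 Wh = 7.35 kWh
Total energy = 79.39 + 20.22 + 1.977 + 844.2 + 7.35 = 953.1 kWh
Cost = 953.1 kWh × €0.281 = €267.83 ≈ €268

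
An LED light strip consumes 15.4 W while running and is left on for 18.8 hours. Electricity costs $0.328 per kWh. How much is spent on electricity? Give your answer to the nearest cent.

Energy = 15.4 W × 18.8 h = 290 Wh = 0.2895 kWh
Cost = 0.2895 kWh × $0.328/kWh = $0.09

$0.09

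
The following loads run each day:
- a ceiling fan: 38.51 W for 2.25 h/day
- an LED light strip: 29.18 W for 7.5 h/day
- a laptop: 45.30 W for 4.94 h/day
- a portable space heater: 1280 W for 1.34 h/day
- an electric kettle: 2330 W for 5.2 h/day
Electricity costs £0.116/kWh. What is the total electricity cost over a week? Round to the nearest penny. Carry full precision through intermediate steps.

£11.66

ceiling fan: 38.51 W × 2.25 h × 7 d = 607 Wh = 0.6065 kWh
LED light strip: 29.18 W × 7.5 h × 7 d = 1,532 Wh = 1.532 kWh
laptop: 45.30 W × 4.94 h × 7 d = 1,566 Wh = 1.566 kWh
portable space heater: 1280 W × 1.34 h × 7 d = 12,006 Wh = 12.01 kWh
electric kettle: 2330 W × 5.2 h × 7 d = 84,812 Wh = 84.81 kWh
Total energy = 0.6065 + 1.532 + 1.566 + 12.01 + 84.81 = 100.5 kWh
Cost = 100.5 kWh × £0.116 = £11.66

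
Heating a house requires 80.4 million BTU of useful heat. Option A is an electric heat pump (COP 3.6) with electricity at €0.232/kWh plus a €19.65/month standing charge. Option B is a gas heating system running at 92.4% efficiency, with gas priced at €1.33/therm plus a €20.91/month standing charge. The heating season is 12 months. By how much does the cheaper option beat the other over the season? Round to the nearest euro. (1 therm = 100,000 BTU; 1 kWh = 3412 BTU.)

Heat load = 80.4 × 10⁶ BTU = 80,400,000 BTU
Gas: input = 80,400,000 / 0.924 = 87,012,987 BTU = 870.1 therm → 870.1 × €1.33 = €1,157.27; + 12 × €20.91 standing = €1,408.19
Heat pump: 80,400,000 BTU / 3412 = 23,560 kWh heat; / 3.6 = 6,546 kWh in → × €0.232 = €1,518.56; + 12 × €19.65 standing = €1,754.36
Difference = |€1,408.19 − €1,754.36| = €346.17 ≈ €346

€346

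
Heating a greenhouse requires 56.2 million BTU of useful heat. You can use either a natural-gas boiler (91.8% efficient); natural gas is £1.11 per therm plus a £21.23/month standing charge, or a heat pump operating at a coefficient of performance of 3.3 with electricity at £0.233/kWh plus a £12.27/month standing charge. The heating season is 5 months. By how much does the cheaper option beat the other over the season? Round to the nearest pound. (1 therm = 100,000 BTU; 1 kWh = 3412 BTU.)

£439

Heat load = 56.2 × 10⁶ BTU = 56,200,000 BTU
Gas: input = 56,200,000 / 0.918 = 61,220,044 BTU = 612.2 therm → 612.2 × £1.11 = £679.54; + 5 × £21.23 standing = £785.69
Heat pump: 56,200,000 BTU / 3412 = 16,470 kWh heat; / 3.3 = 4,991 kWh in → × £0.233 = £1,162.97; + 5 × £12.27 standing = £1,224.32
Difference = |£785.69 − £1,224.32| = £438.63 ≈ £439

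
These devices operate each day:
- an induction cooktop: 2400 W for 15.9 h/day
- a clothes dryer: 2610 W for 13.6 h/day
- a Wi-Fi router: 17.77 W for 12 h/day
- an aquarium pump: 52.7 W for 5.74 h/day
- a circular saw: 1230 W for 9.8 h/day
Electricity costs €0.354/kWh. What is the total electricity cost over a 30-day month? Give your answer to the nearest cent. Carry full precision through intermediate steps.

€915.72

induction cooktop: 2400 W × 15.9 h × 30 d = 1,144,800 Wh = 1,145 kWh
clothes dryer: 2610 W × 13.6 h × 30 d = 1,064,880 Wh = 1,065 kWh
Wi-Fi router: 17.77 W × 12 h × 30 d = 6,397 Wh = 6.397 kWh
aquarium pump: 52.7 W × 5.74 h × 30 d = 9,075 Wh = 9.075 kWh
circular saw: 1230 W × 9.8 h × 30 d = 361,620 Wh = 361.6 kWh
Total energy = 1,145 + 1,065 + 6.397 + 9.075 + 361.6 = 2,587 kWh
Cost = 2,587 kWh × €0.354 = €915.72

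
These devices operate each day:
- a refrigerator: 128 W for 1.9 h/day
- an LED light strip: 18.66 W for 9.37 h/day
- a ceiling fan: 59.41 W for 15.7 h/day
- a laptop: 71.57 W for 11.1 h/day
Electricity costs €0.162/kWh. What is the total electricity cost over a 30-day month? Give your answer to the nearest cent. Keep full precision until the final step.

refrigerator: 128 W × 1.9 h × 30 d = 7,296 Wh = 7.296 kWh
LED light strip: 18.66 W × 9.37 h × 30 d = 5,245 Wh = 5.245 kWh
ceiling fan: 59.41 W × 15.7 h × 30 d = 27,982 Wh = 27.98 kWh
laptop: 71.57 W × 11.1 h × 30 d = 23,833 Wh = 23.83 kWh
Total energy = 7.296 + 5.245 + 27.98 + 23.83 = 64.36 kWh
Cost = 64.36 kWh × €0.162 = €10.43

€10.43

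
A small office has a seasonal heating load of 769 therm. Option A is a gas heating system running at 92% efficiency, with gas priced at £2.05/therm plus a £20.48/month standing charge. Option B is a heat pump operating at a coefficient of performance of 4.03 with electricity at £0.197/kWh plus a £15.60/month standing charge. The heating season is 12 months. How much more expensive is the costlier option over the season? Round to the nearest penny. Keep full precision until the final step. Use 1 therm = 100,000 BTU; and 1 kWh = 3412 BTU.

£670.35

Heat load = 769 therm × 100,000 = 76,900,000 BTU
Gas: input = 76,900,000 / 0.920 = 83,586,957 BTU = 835.9 therm → 835.9 × £2.05 = £1,713.53; + 12 × £20.48 standing = £1,959.29
Heat pump: 76,900,000 BTU / 3412 = 22,540 kWh heat; / 4.03 = 5,593 kWh in → × £0.197 = £1,101.74; + 12 × £15.60 standing = £1,288.94
Difference = |£1,959.29 − £1,288.94| = £670.35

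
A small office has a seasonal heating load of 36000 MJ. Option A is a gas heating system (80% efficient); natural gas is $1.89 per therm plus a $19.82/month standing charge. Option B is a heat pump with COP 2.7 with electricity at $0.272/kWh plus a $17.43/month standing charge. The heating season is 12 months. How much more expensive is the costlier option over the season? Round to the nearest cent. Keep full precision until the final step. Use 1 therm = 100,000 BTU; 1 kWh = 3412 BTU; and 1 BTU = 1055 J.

Heat load = 36000 MJ = 36,000,000,000 J / 1055 = 34,123,223 BTU
Gas: input = 34,123,223 / 0.800 = 42,654,028 BTU = 426.5 therm → 426.5 × $1.89 = $806.16; + 12 × $19.82 standing = $1,044.00
Heat pump: 34,123,223 BTU / 3412 = 10,000 kWh heat; / 2.7 = 3,704 kWh in → × $0.272 = $1,007.50; + 12 × $17.43 standing = $1,216.66
Difference = |$1,044.00 − $1,216.66| = $172.66

$172.66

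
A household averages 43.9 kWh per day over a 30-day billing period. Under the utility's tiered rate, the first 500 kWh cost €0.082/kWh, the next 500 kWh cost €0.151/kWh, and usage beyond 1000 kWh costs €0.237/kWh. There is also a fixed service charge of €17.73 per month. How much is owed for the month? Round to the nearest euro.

€209

Usage = 43.9 kWh/day × 30 days = 1317 kWh
First 500 kWh × €0.082 = €41.00
Next 500 kWh × €0.151 = €75.50
Remaining 317 kWh × €0.237 = €75.13
Energy charge = €191.63; + service €17.73 = €209.36 ≈ €209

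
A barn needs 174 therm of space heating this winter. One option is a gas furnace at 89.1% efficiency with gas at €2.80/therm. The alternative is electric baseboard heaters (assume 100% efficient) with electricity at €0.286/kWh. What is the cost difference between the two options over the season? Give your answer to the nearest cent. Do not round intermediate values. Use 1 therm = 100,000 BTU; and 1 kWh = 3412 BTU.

Heat load = 174 therm × 100,000 = 17,400,000 BTU
Gas: input = 17,400,000 / 0.891 = 19,528,620 BTU = 195.3 therm → 195.3 × €2.80 = €546.80
Electric: 17,400,000 BTU / 3412 = 5,100 kWh → × €0.286 = €1,458.50
Difference = |€546.80 − €1,458.50| = €911.70

€911.70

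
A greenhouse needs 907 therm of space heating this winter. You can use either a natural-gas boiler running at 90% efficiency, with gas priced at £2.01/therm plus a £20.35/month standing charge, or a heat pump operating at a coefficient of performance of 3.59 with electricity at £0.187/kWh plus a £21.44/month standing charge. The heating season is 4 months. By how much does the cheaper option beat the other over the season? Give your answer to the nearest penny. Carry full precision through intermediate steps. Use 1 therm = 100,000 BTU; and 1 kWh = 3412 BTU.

£636.61

Heat load = 907 therm × 100,000 = 90,700,000 BTU
Gas: input = 90,700,000 / 0.90 = 100,777,778 BTU = 1,008 therm → 1,008 × £2.01 = £2,025.63; + 4 × £20.35 standing = £2,107.03
Heat pump: 90,700,000 BTU / 3412 = 26,580 kWh heat; / 3.59 = 7,405 kWh in → × £0.187 = £1,384.67; + 4 × £21.44 standing = £1,470.43
Difference = |£2,107.03 − £1,470.43| = £636.61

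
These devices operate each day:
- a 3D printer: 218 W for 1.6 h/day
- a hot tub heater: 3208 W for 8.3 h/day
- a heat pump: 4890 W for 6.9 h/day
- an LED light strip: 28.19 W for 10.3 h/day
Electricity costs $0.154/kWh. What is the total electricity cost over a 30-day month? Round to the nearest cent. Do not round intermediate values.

$281.85

3D printer: 218 W × 1.6 h × 30 d = 10,464 Wh = 10.46 kWh
hot tub heater: 3208 W × 8.3 h × 30 d = 798,792 Wh = 798.8 kWh
heat pump: 4890 W × 6.9 h × 30 d = 1,012,230 Wh = 1,012 kWh
LED light strip: 28.19 W × 10.3 h × 30 d = 8,711 Wh = 8.711 kWh
Total energy = 10.46 + 798.8 + 1,012 + 8.711 = 1,830 kWh
Cost = 1,830 kWh × $0.154 = $281.85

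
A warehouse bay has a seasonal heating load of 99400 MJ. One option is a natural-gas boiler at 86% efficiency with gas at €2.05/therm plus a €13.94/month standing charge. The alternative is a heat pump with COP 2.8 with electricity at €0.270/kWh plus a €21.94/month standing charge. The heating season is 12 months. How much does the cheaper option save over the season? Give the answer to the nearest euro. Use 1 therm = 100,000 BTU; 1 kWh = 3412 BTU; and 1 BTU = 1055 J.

Heat load = 99400 MJ = 99,400,000,000 J / 1055 = 94,218,009 BTU
Gas: input = 94,218,009 / 0.860 = 109,555,825 BTU = 1,096 therm → 1,096 × €2.05 = €2,245.89; + 12 × €13.94 standing = €2,413.17
Heat pump: 94,218,009 BTU / 3412 = 27,610 kWh heat; / 2.8 = 9,862 kWh in → × €0.270 = €2,662.75; + 12 × €21.94 standing = €2,926.03
Difference = |€2,413.17 − €2,926.03| = €512.86 ≈ €513

€513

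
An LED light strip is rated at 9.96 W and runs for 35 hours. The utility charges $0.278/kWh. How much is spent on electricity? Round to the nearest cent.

$0.10

Energy = 9.96 W × 35 h = 349 Wh = 0.3486 kWh
Cost = 0.3486 kWh × $0.278/kWh = $0.10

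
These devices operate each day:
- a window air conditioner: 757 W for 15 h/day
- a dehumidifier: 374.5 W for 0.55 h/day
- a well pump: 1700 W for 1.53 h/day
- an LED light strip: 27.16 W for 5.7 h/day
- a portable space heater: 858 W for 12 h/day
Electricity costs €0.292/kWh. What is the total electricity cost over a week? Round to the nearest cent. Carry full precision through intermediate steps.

window air conditioner: 757 W × 15 h × 7 d = 79,485 Wh = 79.48 kWh
dehumidifier: 374.5 W × 0.55 h × 7 d = 1,442 Wh = 1.442 kWh
well pump: 1700 W × 1.53 h × 7 d = 18,207 Wh = 18.21 kWh
LED light strip: 27.16 W × 5.7 h × 7 d = 1,084 Wh = 1.084 kWh
portable space heater: 858 W × 12 h × 7 d = 72,072 Wh = 72.07 kWh
Total energy = 79.48 + 1.442 + 18.21 + 1.084 + 72.07 = 172.3 kWh
Cost = 172.3 kWh × €0.292 = €50.31

€50.31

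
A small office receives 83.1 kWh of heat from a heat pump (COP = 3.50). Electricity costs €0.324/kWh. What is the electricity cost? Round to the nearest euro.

€8

Electrical input = 83.1 kWh / 3.50 = 23.74 kWh
Cost = 23.74 × €0.324/kWh = €7.69 ≈ €8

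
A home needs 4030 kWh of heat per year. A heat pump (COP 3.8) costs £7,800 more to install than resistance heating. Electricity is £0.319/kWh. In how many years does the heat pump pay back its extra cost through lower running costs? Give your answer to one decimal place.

8.2 years

Resistance: 4030 kWh × £0.319 = £1,285.57/yr
Heat pump: 4030 / 3.8 = 1061 kWh in → × £0.319 = £338.31/yr
Annual savings = £947.26
Payback = £7,800 / £947.26 = 8.23 years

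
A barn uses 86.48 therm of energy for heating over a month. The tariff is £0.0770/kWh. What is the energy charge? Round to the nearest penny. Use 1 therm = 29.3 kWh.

86.48 therm × (29.3 kWh/therm) = 2,534 kWh
Cost = 2,534 kWh × £0.0770/kWh = £195.11

£195.11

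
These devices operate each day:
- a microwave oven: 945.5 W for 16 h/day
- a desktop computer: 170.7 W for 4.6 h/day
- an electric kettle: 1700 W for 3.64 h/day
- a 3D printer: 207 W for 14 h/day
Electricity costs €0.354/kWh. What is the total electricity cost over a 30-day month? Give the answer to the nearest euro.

€265

microwave oven: 945.5 W × 16 h × 30 d = 453,840 Wh = 453.8 kWh
desktop computer: 170.7 W × 4.6 h × 30 d = 23,557 Wh = 23.56 kWh
electric kettle: 1700 W × 3.64 h × 30 d = 185,640 Wh = 185.6 kWh
3D printer: 207 W × 14 h × 30 d = 86,940 Wh = 86.94 kWh
Total energy = 453.8 + 23.56 + 185.6 + 86.94 = 750 kWh
Cost = 750 kWh × €0.354 = €265.49 ≈ €265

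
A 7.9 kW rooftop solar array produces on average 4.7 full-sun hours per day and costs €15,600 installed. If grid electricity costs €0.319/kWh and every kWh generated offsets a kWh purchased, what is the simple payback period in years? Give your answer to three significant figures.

Daily generation = 7.9 kW × 4.7 h = 37.13 kWh
Annual generation = 37.13 × 365 = 13552 kWh
Annual savings = 13552 × €0.319 = €4,323.23
Payback = €15,600 / €4,323.23 = 3.61 years

3.61 years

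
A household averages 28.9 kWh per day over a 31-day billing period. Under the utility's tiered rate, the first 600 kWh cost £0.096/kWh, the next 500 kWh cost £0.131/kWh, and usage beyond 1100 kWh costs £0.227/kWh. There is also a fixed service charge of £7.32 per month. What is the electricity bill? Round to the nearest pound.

Usage = 28.9 kWh/day × 31 days = 895.9 kWh
First 600 kWh × £0.096 = £57.60
Next 295.9 kWh × £0.131 = £38.76
Remaining tier: 0 kWh (not reached)
Energy charge = £96.36; + service £7.32 = £103.68 ≈ £104

£104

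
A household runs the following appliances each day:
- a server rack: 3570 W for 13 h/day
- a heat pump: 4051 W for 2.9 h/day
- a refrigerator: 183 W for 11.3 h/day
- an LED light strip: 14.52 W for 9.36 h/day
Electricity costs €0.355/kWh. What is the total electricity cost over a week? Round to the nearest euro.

€150

server rack: 3570 W × 13 h × 7 d = 324,870 Wh = 324.9 kWh
heat pump: 4051 W × 2.9 h × 7 d = 82,235 Wh = 82.24 kWh
refrigerator: 183 W × 11.3 h × 7 d = 14,475 Wh = 14.48 kWh
LED light strip: 14.52 W × 9.36 h × 7 d = 951 Wh = 0.9514 kWh
Total energy = 324.9 + 82.24 + 14.48 + 0.9514 = 422.5 kWh
Cost = 422.5 kWh × €0.355 = €150.00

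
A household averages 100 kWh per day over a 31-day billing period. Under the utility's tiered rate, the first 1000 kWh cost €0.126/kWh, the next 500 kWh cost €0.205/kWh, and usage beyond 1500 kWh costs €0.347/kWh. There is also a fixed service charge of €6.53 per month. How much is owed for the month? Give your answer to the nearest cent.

€790.23

Usage = 100 kWh/day × 31 days = 3100 kWh
First 1000 kWh × €0.126 = €126.00
Next 500 kWh × €0.205 = €102.50
Remaining 1600 kWh × €0.347 = €555.20
Energy charge = €783.70; + service €6.53 = €790.23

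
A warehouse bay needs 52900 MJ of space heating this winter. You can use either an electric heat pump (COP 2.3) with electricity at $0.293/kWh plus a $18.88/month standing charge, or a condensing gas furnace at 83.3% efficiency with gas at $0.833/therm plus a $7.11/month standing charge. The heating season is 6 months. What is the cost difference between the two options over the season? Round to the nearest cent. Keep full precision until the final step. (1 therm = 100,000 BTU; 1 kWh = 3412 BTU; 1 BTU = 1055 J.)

$1441.32

Heat load = 52900 MJ = 52,900,000,000 J / 1055 = 50,142,180 BTU
Gas: input = 50,142,180 / 0.833 = 60,194,694 BTU = 601.9 therm → 601.9 × $0.833 = $501.42; + 6 × $7.11 standing = $544.08
Heat pump: 50,142,180 BTU / 3412 = 14,700 kWh heat; / 2.3 = 6,389 kWh in → × $0.293 = $1,872.12; + 6 × $18.88 standing = $1,985.40
Difference = |$544.08 − $1,985.40| = $1,441.32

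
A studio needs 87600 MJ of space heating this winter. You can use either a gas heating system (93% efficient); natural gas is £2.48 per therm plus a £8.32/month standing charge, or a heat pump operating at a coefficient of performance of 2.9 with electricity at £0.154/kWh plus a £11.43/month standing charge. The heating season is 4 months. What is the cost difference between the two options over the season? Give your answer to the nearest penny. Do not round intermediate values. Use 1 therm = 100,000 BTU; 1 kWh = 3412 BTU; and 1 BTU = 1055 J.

£909.47

Heat load = 87600 MJ = 87,600,000,000 J / 1055 = 83,033,175 BTU
Gas: input = 83,033,175 / 0.93 = 89,282,984 BTU = 892.8 therm → 892.8 × £2.48 = £2,214.22; + 4 × £8.32 standing = £2,247.50
Heat pump: 83,033,175 BTU / 3412 = 24,340 kWh heat; / 2.9 = 8,392 kWh in → × £0.154 = £1,292.31; + 4 × £11.43 standing = £1,338.03
Difference = |£2,247.50 − £1,338.03| = £909.47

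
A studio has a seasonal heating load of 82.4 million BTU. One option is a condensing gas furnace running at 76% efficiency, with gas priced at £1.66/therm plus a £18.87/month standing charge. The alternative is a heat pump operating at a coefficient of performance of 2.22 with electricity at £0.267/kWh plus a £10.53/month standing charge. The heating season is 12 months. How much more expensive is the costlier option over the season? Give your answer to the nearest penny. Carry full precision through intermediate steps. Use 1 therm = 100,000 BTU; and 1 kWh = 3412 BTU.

£1004.66

Heat load = 82.4 × 10⁶ BTU = 82,400,000 BTU
Gas: input = 82,400,000 / 0.76 = 108,421,053 BTU = 1,084 therm → 1,084 × £1.66 = £1,799.79; + 12 × £18.87 standing = £2,026.23
Heat pump: 82,400,000 BTU / 3412 = 24,150 kWh heat; / 2.22 = 10,880 kWh in → × £0.267 = £2,904.53; + 12 × £10.53 standing = £3,030.89
Difference = |£2,026.23 − £3,030.89| = £1,004.66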